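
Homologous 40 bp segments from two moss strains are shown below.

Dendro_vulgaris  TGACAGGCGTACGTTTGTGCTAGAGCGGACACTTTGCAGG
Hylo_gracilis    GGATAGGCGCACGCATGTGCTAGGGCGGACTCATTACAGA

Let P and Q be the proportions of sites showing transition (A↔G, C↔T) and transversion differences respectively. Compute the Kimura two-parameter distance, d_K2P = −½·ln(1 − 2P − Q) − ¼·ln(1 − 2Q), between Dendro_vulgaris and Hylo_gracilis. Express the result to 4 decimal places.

0.3112

Mismatches occur at site 1 (T↔G, transversion), site 4 (C↔T, transition), site 10 (T↔C, transition), site 14 (T↔C, transition), site 15 (T↔A, transversion), site 24 (A↔G, transition), site 31 (A↔T, transversion), site 33 (T↔A, transversion), site 36 (G↔A, transition), site 40 (G↔A, transition).
Of the 10 differences, 6 transitions and 4 transversions over 40 sites: P = 6/40 = 0.150000, Q = 4/40 = 0.100000.
d = −0.5·ln(0.600000) − 0.25·ln(0.800000) = −0.5·(-0.510826) − 0.25·(-0.223144) = 0.3112.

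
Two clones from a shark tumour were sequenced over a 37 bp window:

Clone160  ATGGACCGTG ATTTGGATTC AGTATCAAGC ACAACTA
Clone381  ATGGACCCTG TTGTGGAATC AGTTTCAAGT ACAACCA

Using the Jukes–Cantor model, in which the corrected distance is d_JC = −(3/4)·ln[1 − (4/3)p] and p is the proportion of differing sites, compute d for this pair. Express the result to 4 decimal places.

0.2180

Mismatches occur at site 8 (G/C), site 11 (A/T), site 13 (T/G), site 18 (T/A), site 24 (A/T), site 30 (C/T), site 36 (T/C).
p = 7/37 = 0.189189.
d = −0.75 · ln(1 − (4/3)·0.189189) = −0.75 · ln(0.747748) = −0.75 · (-0.290689) = 0.2180.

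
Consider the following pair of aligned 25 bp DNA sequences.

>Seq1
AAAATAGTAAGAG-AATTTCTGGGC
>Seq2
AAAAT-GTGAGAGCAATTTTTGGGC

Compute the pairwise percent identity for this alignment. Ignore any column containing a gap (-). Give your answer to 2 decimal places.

91.30%

Excluding the 2 gap columns leaves 23 comparable sites.
Differing sites — 9:A/G; 20:C/T.
21 of the 23 comparable sites match, so the percent identity is 21/23 × 100 = 91.30%.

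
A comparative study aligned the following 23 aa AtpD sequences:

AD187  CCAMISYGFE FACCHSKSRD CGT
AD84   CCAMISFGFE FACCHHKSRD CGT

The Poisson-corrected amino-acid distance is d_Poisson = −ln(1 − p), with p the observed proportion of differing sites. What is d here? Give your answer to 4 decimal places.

0.0910

The sequences differ at positions 7 (Y/F), 16 (S/H).
p = 2/23 = 0.086957.
d = −ln(1 − 0.086957) = −ln(0.913043) = 0.0910.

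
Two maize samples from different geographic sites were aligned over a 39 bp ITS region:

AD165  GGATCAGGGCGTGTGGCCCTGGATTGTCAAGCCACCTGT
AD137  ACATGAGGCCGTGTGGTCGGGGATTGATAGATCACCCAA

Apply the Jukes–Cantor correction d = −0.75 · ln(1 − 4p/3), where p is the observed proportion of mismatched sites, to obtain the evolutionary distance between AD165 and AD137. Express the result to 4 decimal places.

Mismatches occur at site 1 (G↔A), site 2 (G↔C), site 5 (C↔G), site 9 (G↔C), site 17 (C↔T), site 19 (C↔G), site 20 (T↔G), site 27 (T↔A), site 28 (C↔T), site 30 (A↔G), site 31 (G↔A), site 32 (C↔T), site 37 (T↔C), site 38 (G↔A), site 39 (T↔A).
p = 15/39 = 0.384615.
d = −0.75 · ln(1 − (4/3)·0.384615) = −0.75 · ln(0.487180) = −0.75 · (-0.719122) = 0.5393.

0.5393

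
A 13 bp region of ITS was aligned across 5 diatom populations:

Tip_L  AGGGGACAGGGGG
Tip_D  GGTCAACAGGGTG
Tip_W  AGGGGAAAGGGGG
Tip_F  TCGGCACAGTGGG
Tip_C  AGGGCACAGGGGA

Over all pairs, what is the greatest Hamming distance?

Pairwise Hamming distances:
  Tip_L vs Tip_D: 5
  Tip_L vs Tip_W: 1
  Tip_L vs Tip_F: 4
  Tip_L vs Tip_C: 2
  Tip_D vs Tip_W: 6
  Tip_D vs Tip_F: 7
  Tip_D vs Tip_C: 6
  Tip_W vs Tip_F: 5
  Tip_W vs Tip_C: 3
  Tip_F vs Tip_C: 4
The largest is 7, between Tip_D and Tip_F.

7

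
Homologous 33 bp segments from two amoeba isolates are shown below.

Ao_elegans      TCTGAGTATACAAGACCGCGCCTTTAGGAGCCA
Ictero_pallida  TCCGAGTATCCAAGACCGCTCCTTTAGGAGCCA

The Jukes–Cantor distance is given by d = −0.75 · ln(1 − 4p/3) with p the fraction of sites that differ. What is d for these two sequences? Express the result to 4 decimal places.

0.0969

Differing sites — 3:T/C; 10:A/C; 20:G/T.
p = 3/33 = 0.090909.
d = −0.75 · ln(1 − (4/3)·0.090909) = −0.75 · ln(0.878788) = −0.75 · (-0.129212) = 0.0969.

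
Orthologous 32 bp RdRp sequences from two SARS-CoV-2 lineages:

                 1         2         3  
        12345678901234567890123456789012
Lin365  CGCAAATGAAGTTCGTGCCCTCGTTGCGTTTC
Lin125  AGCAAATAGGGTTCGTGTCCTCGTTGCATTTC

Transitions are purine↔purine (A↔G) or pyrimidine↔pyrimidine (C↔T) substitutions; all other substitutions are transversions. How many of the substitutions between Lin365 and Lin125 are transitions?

Mismatches occur at site 1 (C↔A, transversion), site 8 (G↔A, transition), site 9 (A↔G, transition), site 10 (A↔G, transition), site 18 (C↔T, transition), site 28 (G↔A, transition).
Of the 6 differences, 5 transitions and 1 transversion, so the answer is 5.

5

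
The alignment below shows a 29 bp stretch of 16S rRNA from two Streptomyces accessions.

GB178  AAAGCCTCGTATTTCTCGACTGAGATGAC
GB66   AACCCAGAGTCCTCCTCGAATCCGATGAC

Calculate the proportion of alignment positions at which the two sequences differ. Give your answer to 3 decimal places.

The sequences differ at positions 3 (A/C), 4 (G/C), 6 (C/A), 7 (T/G), 8 (C/A), 11 (A/C), 12 (T/C), 14 (T/C), 20 (C/A), 22 (G/C), 23 (A/C).
There are 11 differences over 29 sites, so p = 11/29 = 0.379.

0.379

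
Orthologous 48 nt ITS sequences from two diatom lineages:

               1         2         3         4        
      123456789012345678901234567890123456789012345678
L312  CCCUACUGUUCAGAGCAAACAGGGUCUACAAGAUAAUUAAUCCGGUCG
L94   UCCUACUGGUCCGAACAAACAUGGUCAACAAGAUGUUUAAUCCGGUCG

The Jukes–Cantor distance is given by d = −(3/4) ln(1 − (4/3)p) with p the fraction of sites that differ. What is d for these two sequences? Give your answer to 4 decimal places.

0.1885

Differing sites — 1:C/U; 9:U/G; 12:A/C; 15:G/A; 22:G/U; 27:U/A; 35:A/G; 36:A/U.
p = 8/48 = 0.166667.
d = −0.75 · ln(1 − (4/3)·0.166667) = −0.75 · ln(0.777777) = −0.75 · (-0.251315) = 0.1885.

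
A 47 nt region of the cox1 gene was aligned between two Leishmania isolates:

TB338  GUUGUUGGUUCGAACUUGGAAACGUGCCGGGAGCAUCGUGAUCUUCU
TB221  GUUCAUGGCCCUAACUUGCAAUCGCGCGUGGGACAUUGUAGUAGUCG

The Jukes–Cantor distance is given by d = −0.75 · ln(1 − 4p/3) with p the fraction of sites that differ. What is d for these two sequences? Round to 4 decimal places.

0.5360

The sequences differ at positions 4 (G/C), 5 (U/A), 9 (U/C), 10 (U/C), 12 (G/U), 19 (G/C), 22 (A/U), 25 (U/C), 28 (C/G), 29 (G/U), 32 (A/G), 33 (G/A), 37 (C/U), 40 (G/A), 41 (A/G), 43 (C/A), 44 (U/G), 47 (U/G).
p = 18/47 = 0.382979.
d = −0.75 · ln(1 − (4/3)·0.382979) = −0.75 · ln(0.489361) = −0.75 · (-0.714655) = 0.5360.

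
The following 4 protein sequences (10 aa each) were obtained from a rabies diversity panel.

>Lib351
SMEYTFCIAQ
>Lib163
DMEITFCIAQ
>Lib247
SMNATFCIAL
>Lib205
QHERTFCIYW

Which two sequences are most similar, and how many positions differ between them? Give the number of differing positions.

2

Pairwise Hamming distances:
  Lib351 vs Lib163: 2
  Lib351 vs Lib247: 3
  Lib351 vs Lib205: 5
  Lib163 vs Lib247: 4
  Lib163 vs Lib205: 5
  Lib247 vs Lib205: 6
The smallest is 2, between Lib351 and Lib163.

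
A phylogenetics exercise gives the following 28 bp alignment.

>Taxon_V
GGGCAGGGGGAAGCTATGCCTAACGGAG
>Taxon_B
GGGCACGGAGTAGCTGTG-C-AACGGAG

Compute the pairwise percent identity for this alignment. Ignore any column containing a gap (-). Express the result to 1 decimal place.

Excluding the 2 gap columns leaves 26 comparable sites.
Mismatches occur at site 6 (G→C), site 9 (G→A), site 11 (A→T), site 16 (A→G).
22 of the 26 comparable sites match, so the percent identity is 22/26 × 100 = 84.6%.

84.6%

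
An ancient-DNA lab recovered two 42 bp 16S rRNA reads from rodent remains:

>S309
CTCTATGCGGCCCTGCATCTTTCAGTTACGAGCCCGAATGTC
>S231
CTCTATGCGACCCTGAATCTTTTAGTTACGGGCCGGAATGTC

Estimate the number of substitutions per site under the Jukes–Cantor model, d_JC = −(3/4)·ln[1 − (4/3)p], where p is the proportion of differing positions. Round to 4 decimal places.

Differing sites — 10:G/A; 16:C/A; 23:C/T; 31:A/G; 35:C/G.
p = 5/42 = 0.119048.
d = −0.75 · ln(1 − (4/3)·0.119048) = −0.75 · ln(0.841269) = −0.75 · (-0.172844) = 0.1296.

0.1296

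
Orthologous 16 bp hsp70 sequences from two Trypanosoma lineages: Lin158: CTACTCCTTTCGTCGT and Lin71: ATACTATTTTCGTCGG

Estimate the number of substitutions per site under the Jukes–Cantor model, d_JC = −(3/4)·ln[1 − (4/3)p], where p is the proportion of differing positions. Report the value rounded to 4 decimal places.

0.3041

Differing sites — 1:C/A; 6:C/A; 7:C/T; 16:T/G.
p = 4/16 = 0.250000.
d = −0.75 · ln(1 − (4/3)·0.250000) = −0.75 · ln(0.666667) = −0.75 · (-0.405465) = 0.3041.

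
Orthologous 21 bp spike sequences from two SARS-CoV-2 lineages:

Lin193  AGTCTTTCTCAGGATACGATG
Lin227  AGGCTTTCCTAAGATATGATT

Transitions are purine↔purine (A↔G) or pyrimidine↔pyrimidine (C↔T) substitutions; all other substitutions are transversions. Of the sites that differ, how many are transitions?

4

Differing sites — 3:T/G (Tv); 9:T/C (Ti); 10:C/T (Ti); 12:G/A (Ti); 17:C/T (Ti); 21:G/T (Tv).
Of the 6 differences, 4 transitions and 2 transversions, so the answer is 4.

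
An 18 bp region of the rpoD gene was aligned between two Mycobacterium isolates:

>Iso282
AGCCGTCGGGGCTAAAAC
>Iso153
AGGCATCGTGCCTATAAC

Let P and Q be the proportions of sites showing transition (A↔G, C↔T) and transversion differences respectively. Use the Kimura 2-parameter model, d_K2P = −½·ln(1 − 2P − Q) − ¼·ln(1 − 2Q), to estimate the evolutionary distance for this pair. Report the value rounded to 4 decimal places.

The sequences differ at positions 3 (C/G, transversion), 5 (G/A, transition), 9 (G/T, transversion), 11 (G/C, transversion), 15 (A/T, transversion).
Of the 5 differences, 1 transition and 4 transversions over 18 sites: P = 1/18 = 0.055556, Q = 4/18 = 0.222222.
d = −0.5·ln(0.666666) − 0.25·ln(0.555556) = −0.5·(-0.405466) − 0.25·(-0.587786) = 0.3497.

0.3497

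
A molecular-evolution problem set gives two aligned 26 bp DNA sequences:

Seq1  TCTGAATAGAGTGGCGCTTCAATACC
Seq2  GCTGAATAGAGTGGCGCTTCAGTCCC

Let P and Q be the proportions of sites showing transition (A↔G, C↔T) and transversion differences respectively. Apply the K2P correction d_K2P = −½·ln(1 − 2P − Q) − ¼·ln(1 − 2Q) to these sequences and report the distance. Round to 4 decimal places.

Mismatches occur at site 1 (T→G, transversion), site 22 (A→G, transition), site 24 (A→C, transversion).
Of the 3 differences, 1 transition and 2 transversions over 26 sites: P = 1/26 = 0.038462, Q = 2/26 = 0.076923.
d = −0.5·ln(0.846153) − 0.25·ln(0.846154) = −0.5·(-0.167055) − 0.25·(-0.167054) = 0.1253.

0.1253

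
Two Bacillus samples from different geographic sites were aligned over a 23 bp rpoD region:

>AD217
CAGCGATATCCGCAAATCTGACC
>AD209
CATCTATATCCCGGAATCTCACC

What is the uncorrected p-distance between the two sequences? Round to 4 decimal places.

0.2609

Differing sites — 3:G/T; 5:G/T; 12:G/C; 13:C/G; 14:A/G; 20:G/C.
There are 6 differences over 23 sites, so p = 6/23 = 0.2609.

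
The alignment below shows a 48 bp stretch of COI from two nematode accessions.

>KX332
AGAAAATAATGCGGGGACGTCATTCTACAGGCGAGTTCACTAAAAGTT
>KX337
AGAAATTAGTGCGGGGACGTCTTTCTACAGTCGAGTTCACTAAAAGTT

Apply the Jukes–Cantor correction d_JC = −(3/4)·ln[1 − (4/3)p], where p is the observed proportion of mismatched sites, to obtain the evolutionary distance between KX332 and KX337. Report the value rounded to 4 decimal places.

The sequences differ at positions 6 (A/T), 9 (A/G), 22 (A/T), 31 (G/T).
p = 4/48 = 0.083333.
d = −0.75 · ln(1 − (4/3)·0.083333) = −0.75 · ln(0.888889) = −0.75 · (-0.117783) = 0.0883.

0.0883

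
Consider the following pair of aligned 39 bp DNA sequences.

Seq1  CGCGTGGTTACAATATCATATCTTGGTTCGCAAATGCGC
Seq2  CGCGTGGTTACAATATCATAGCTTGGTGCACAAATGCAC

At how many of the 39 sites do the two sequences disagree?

The sequences differ at positions 21 (T/G), 28 (T/G), 30 (G/A), 38 (G/A).
That gives 4 mismatches out of 39 aligned sites, so the Hamming distance is 4.

4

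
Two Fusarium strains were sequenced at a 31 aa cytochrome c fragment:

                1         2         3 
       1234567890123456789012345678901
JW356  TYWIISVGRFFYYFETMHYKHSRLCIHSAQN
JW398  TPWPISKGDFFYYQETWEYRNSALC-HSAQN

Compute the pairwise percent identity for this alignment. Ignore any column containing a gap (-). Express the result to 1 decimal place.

Excluding the 1 gap column leaves 30 comparable sites.
Differing sites — 2:Y/P; 4:I/P; 7:V/K; 9:R/D; 14:F/Q; 17:M/W; 18:H/E; 20:K/R; 21:H/N; 23:R/A.
20 of the 30 comparable sites match, so the percent identity is 20/30 × 100 = 66.7%.

66.7%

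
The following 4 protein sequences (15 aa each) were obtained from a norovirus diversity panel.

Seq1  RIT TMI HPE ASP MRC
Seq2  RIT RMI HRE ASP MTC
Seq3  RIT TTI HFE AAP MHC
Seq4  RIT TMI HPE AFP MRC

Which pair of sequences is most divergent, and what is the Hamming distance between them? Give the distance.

Pairwise Hamming distances:
  Seq1 vs Seq2: 3
  Seq1 vs Seq3: 4
  Seq1 vs Seq4: 1
  Seq2 vs Seq3: 5
  Seq2 vs Seq4: 4
  Seq3 vs Seq4: 4
The largest is 5, between Seq2 and Seq3.

5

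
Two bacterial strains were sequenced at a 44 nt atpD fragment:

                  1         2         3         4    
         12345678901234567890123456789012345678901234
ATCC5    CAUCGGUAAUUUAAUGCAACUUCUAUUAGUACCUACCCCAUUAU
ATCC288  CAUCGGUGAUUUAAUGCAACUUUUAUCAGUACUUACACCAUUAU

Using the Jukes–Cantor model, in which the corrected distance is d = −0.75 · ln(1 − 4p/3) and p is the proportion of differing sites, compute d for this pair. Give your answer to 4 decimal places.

Mismatches occur at site 8 (A↔G), site 23 (C↔U), site 27 (U↔C), site 33 (C↔U), site 37 (C↔A).
p = 5/44 = 0.113636.
d = −0.75 · ln(1 − (4/3)·0.113636) = −0.75 · ln(0.848485) = −0.75 · (-0.164303) = 0.1232.

0.1232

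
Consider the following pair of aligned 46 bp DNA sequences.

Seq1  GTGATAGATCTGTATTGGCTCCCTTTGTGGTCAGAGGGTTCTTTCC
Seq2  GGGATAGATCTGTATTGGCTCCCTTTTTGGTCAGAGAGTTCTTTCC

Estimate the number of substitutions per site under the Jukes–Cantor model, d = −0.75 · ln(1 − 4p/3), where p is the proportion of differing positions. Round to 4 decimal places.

Mismatches occur at site 2 (T/G), site 27 (G/T), site 37 (G/A).
p = 3/46 = 0.065217.
d = −0.75 · ln(1 − (4/3)·0.065217) = −0.75 · ln(0.913044) = −0.75 · (-0.090971) = 0.0682.

0.0682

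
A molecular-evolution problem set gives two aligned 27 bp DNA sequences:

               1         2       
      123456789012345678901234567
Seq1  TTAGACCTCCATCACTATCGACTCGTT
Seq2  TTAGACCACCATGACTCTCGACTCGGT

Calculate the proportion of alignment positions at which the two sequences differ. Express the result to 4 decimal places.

0.1481

The sequences differ at positions 8 (T/A), 13 (C/G), 17 (A/C), 26 (T/G).
There are 4 differences over 27 sites, so p = 4/27 = 0.1481.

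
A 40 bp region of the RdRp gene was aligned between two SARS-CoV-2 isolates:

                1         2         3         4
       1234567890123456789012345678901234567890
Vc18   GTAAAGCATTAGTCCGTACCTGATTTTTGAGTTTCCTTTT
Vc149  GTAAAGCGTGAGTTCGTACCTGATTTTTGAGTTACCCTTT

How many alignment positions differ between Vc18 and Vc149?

5

Mismatches occur at site 8 (A/G), site 10 (T/G), site 14 (C/T), site 34 (T/A), site 37 (T/C).
That gives 5 mismatches out of 40 aligned sites, so the Hamming distance is 5.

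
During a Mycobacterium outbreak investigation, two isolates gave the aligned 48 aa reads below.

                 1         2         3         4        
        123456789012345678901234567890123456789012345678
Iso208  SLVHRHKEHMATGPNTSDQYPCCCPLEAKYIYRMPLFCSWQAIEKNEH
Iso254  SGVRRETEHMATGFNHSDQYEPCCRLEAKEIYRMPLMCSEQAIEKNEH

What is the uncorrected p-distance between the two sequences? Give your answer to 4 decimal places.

0.2500

The sequences differ at positions 2 (L/G), 4 (H/R), 6 (H/E), 7 (K/T), 14 (P/F), 16 (T/H), 21 (P/E), 22 (C/P), 25 (P/R), 30 (Y/E), 37 (F/M), 40 (W/E).
There are 12 differences over 48 sites, so p = 12/48 = 0.2500.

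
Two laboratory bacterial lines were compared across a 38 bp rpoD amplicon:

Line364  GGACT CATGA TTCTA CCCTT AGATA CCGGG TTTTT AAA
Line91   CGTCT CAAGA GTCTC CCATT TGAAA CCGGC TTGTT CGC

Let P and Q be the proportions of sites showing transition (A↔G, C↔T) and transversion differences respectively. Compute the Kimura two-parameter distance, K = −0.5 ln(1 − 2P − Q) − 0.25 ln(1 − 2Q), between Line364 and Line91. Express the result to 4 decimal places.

0.4794

The sequences differ at positions 1 (G/C, transversion), 3 (A/T, transversion), 8 (T/A, transversion), 11 (T/G, transversion), 15 (A/C, transversion), 18 (C/A, transversion), 21 (A/T, transversion), 24 (T/A, transversion), 30 (G/C, transversion), 33 (T/G, transversion), 36 (A/C, transversion), 37 (A/G, transition), 38 (A/C, transversion).
Of the 13 differences, 1 transition and 12 transversions over 38 sites: P = 1/38 = 0.026316, Q = 12/38 = 0.315789.
d = −0.5·ln(0.631579) − 0.25·ln(0.368422) = −0.5·(-0.459532) − 0.25·(-0.998526) = 0.4794.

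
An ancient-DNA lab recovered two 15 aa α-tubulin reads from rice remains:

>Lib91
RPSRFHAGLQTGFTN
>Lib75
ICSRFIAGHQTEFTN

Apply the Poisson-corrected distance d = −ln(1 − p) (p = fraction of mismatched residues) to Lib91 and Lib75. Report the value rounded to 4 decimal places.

0.4055

Differing sites — 1:R/I; 2:P/C; 6:H/I; 9:L/H; 12:G/E.
p = 5/15 = 0.333333.
d = −ln(1 − 0.333333) = −ln(0.666667) = 0.4055.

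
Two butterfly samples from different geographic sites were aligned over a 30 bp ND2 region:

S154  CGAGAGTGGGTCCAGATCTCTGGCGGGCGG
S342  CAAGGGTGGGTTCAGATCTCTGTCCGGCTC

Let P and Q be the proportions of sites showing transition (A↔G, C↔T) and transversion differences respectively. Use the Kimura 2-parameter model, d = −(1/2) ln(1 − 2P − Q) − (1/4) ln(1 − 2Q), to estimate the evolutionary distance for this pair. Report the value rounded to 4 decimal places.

0.2803

Differing sites — 2:G/A (Ti); 5:A/G (Ti); 12:C/T (Ti); 23:G/T (Tv); 25:G/C (Tv); 29:G/T (Tv); 30:G/C (Tv).
Of the 7 differences, 3 transitions and 4 transversions over 30 sites: P = 3/30 = 0.100000, Q = 4/30 = 0.133333.
d = −0.5·ln(0.666667) − 0.25·ln(0.733334) = −0.5·(-0.405465) − 0.25·(-0.310154) = 0.2803.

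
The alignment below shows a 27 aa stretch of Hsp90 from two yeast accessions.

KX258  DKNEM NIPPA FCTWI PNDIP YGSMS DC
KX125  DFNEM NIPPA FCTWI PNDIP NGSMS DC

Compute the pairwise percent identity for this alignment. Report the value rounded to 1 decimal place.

Differing sites — 2:K/F; 21:Y/N.
25 of the 27 sites match, so the percent identity is 25/27 × 100 = 92.6%.

92.6%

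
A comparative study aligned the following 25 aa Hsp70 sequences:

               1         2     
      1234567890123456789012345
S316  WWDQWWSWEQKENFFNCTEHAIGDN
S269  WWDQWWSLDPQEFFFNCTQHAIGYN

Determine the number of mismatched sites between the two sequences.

7

The sequences differ at positions 8 (W/L), 9 (E/D), 10 (Q/P), 11 (K/Q), 13 (N/F), 19 (E/Q), 24 (D/Y).
That gives 7 mismatches out of 25 aligned sites, so the Hamming distance is 7.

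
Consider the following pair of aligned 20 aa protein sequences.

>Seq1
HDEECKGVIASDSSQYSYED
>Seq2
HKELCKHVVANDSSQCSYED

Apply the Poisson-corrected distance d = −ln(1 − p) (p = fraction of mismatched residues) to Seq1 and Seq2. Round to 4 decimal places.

Mismatches occur at site 2 (D→K), site 4 (E→L), site 7 (G→H), site 9 (I→V), site 11 (S→N), site 16 (Y→C).
p = 6/20 = 0.300000.
d = −ln(1 − 0.300000) = −ln(0.700000) = 0.3567.

0.3567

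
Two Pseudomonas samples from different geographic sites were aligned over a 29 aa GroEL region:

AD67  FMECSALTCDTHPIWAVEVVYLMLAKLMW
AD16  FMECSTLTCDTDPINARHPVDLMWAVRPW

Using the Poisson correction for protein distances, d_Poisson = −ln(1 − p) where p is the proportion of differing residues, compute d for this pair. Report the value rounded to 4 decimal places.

Differing sites — 6:A/T; 12:H/D; 15:W/N; 17:V/R; 18:E/H; 19:V/P; 21:Y/D; 24:L/W; 26:K/V; 27:L/R; 28:M/P.
p = 11/29 = 0.379310.
d = −ln(1 − 0.379310) = −ln(0.620690) = 0.4769.

0.4769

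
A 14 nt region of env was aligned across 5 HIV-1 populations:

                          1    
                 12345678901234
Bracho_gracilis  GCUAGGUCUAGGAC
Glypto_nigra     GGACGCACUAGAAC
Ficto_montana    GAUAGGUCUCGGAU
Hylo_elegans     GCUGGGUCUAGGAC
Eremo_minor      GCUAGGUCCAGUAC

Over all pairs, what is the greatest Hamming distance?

8

Pairwise Hamming distances:
  Bracho_gracilis vs Glypto_nigra: 6
  Bracho_gracilis vs Ficto_montana: 3
  Bracho_gracilis vs Hylo_elegans: 1
  Bracho_gracilis vs Eremo_minor: 2
  Glypto_nigra vs Ficto_montana: 8
  Glypto_nigra vs Hylo_elegans: 6
  Glypto_nigra vs Eremo_minor: 7
  Ficto_montana vs Hylo_elegans: 4
  Ficto_montana vs Eremo_minor: 5
  Hylo_elegans vs Eremo_minor: 3
The largest is 8, between Glypto_nigra and Ficto_montana.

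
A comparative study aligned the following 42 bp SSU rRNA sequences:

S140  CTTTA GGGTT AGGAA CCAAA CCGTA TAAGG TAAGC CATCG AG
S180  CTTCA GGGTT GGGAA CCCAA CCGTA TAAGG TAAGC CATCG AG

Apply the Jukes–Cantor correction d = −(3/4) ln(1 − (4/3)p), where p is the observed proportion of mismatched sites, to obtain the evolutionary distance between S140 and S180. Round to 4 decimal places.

0.0751

The sequences differ at positions 4 (T/C), 11 (A/G), 18 (A/C).
p = 3/42 = 0.071429.
d = −0.75 · ln(1 − (4/3)·0.071429) = −0.75 · ln(0.904761) = −0.75 · (-0.100084) = 0.0751.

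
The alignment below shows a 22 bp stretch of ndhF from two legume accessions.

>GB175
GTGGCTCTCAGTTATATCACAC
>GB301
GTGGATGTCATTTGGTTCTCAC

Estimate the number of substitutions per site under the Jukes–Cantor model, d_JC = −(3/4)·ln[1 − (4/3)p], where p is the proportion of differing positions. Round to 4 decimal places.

The sequences differ at positions 5 (C/A), 7 (C/G), 11 (G/T), 14 (A/G), 15 (T/G), 16 (A/T), 19 (A/T).
p = 7/22 = 0.318182.
d = −0.75 · ln(1 − (4/3)·0.318182) = −0.75 · ln(0.575757) = −0.75 · (-0.552070) = 0.4141.

0.4141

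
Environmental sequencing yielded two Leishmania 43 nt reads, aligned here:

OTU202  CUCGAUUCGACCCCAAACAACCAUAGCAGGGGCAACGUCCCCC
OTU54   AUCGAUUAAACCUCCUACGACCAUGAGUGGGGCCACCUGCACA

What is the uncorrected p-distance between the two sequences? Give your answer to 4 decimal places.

Mismatches occur at site 1 (C↔A), site 8 (C↔A), site 9 (G↔A), site 13 (C↔U), site 15 (A↔C), site 16 (A↔U), site 19 (A↔G), site 25 (A↔G), site 26 (G↔A), site 27 (C↔G), site 28 (A↔U), site 34 (A↔C), site 37 (G↔C), site 39 (C↔G), site 41 (C↔A), site 43 (C↔A).
There are 16 differences over 43 sites, so p = 16/43 = 0.3721.

0.3721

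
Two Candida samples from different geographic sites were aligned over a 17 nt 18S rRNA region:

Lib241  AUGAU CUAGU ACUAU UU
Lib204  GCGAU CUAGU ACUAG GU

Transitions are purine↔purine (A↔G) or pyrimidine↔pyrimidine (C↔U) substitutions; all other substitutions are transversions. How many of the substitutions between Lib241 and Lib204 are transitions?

2

Differing sites — 1:A/G (Ti); 2:U/C (Ti); 15:U/G (Tv); 16:U/G (Tv).
Of the 4 differences, 2 transitions and 2 transversions, so the answer is 2.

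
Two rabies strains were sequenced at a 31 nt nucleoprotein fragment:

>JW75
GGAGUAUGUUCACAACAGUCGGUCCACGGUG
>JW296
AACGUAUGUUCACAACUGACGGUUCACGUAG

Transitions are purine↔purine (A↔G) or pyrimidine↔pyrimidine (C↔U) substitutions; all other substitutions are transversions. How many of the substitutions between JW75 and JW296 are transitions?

Differing sites — 1:G/A (Ti); 2:G/A (Ti); 3:A/C (Tv); 17:A/U (Tv); 19:U/A (Tv); 24:C/U (Ti); 29:G/U (Tv); 30:U/A (Tv).
Of the 8 differences, 3 transitions and 5 transversions, so the answer is 3.

3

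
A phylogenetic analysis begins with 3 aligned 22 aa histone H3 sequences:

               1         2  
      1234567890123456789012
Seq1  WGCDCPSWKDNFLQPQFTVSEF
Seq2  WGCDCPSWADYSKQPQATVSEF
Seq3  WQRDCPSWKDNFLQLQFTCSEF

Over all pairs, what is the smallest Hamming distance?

Pairwise Hamming distances:
  Seq1 vs Seq2: 5
  Seq1 vs Seq3: 4
  Seq2 vs Seq3: 9
The smallest is 4, between Seq1 and Seq3.

4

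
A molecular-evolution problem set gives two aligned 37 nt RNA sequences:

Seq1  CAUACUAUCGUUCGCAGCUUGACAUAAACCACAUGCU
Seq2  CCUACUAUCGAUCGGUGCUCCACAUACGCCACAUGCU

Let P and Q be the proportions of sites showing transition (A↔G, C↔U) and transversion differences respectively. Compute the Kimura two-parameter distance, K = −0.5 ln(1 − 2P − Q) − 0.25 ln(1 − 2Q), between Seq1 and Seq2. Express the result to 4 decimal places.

Differing sites — 2:A/C (Tv); 11:U/A (Tv); 15:C/G (Tv); 16:A/U (Tv); 20:U/C (Ti); 21:G/C (Tv); 27:A/C (Tv); 28:A/G (Ti).
Of the 8 differences, 2 transitions and 6 transversions over 37 sites: P = 2/37 = 0.054054, Q = 6/37 = 0.162162.
d = −0.5·ln(0.729730) − 0.25·ln(0.675676) = −0.5·(-0.315081) − 0.25·(-0.392042) = 0.2556.

0.2556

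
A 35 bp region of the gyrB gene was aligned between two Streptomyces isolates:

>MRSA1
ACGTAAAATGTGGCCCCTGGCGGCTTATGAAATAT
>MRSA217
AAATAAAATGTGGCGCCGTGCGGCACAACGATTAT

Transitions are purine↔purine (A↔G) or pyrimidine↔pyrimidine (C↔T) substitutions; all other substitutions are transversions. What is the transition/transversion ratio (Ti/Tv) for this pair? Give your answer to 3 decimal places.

Differing sites — 2:C/A (Tv); 3:G/A (Ti); 15:C/G (Tv); 18:T/G (Tv); 19:G/T (Tv); 25:T/A (Tv); 26:T/C (Ti); 28:T/A (Tv); 29:G/C (Tv); 30:A/G (Ti); 32:A/T (Tv).
Of the 11 differences, 3 transitions and 8 transversions, so Ti/Tv = 3/8 = 0.375.

0.375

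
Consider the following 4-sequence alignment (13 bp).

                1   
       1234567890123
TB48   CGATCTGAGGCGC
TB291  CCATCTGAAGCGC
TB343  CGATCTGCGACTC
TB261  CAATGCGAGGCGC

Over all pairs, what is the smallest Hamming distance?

2

Pairwise Hamming distances:
  TB48 vs TB291: 2
  TB48 vs TB343: 3
  TB48 vs TB261: 3
  TB291 vs TB343: 5
  TB291 vs TB261: 4
  TB343 vs TB261: 6
The smallest is 2, between TB48 and TB291.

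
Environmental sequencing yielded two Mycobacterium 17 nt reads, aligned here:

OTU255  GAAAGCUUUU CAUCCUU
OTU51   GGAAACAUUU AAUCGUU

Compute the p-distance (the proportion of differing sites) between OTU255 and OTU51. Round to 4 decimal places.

The sequences differ at positions 2 (A/G), 5 (G/A), 7 (U/A), 11 (C/A), 15 (C/G).
There are 5 differences over 17 sites, so p = 5/17 = 0.2941.

0.2941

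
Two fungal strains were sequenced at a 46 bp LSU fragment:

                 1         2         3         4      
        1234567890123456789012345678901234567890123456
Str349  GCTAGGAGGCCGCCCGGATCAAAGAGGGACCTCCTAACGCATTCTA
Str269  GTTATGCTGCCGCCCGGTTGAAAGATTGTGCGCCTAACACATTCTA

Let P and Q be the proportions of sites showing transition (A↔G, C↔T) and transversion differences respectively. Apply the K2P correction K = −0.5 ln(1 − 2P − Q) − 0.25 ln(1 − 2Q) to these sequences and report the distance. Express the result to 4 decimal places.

0.3241

Differing sites — 2:C/T (Ti); 5:G/T (Tv); 7:A/C (Tv); 8:G/T (Tv); 18:A/T (Tv); 20:C/G (Tv); 26:G/T (Tv); 27:G/T (Tv); 29:A/T (Tv); 30:C/G (Tv); 32:T/G (Tv); 39:G/A (Ti).
Of the 12 differences, 2 transitions and 10 transversions over 46 sites: P = 2/46 = 0.043478, Q = 10/46 = 0.217391.
d = −0.5·ln(0.695653) − 0.25·ln(0.565218) = −0.5·(-0.362904) − 0.25·(-0.570544) = 0.3241.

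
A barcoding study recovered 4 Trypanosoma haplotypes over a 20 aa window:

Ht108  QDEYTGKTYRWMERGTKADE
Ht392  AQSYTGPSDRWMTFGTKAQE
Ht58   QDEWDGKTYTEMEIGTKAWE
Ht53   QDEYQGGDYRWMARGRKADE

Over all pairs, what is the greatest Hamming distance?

Pairwise Hamming distances:
  Ht108 vs Ht392: 9
  Ht108 vs Ht58: 6
  Ht108 vs Ht53: 5
  Ht392 vs Ht58: 13
  Ht392 vs Ht53: 11
  Ht58 vs Ht53: 10
The largest is 13, between Ht392 and Ht58.

13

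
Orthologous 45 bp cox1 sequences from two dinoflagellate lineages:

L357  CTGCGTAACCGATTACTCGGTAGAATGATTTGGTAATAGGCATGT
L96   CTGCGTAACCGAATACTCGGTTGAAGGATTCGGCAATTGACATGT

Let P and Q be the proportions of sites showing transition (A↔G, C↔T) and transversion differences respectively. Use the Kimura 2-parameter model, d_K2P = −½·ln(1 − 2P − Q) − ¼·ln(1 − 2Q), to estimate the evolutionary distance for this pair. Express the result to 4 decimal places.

0.1746

Differing sites — 13:T/A (Tv); 22:A/T (Tv); 26:T/G (Tv); 31:T/C (Ti); 34:T/C (Ti); 38:A/T (Tv); 40:G/A (Ti).
Of the 7 differences, 3 transitions and 4 transversions over 45 sites: P = 3/45 = 0.066667, Q = 4/45 = 0.088889.
d = −0.5·ln(0.777777) − 0.25·ln(0.822222) = −0.5·(-0.251315) − 0.25·(-0.195745) = 0.1746.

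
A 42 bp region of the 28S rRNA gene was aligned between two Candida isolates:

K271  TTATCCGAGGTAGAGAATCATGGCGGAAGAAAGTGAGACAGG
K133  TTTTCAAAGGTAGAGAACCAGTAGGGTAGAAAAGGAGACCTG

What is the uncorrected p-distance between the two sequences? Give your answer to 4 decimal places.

The sequences differ at positions 3 (A/T), 6 (C/A), 7 (G/A), 18 (T/C), 21 (T/G), 22 (G/T), 23 (G/A), 24 (C/G), 27 (A/T), 33 (G/A), 34 (T/G), 40 (A/C), 41 (G/T).
There are 13 differences over 42 sites, so p = 13/42 = 0.3095.

0.3095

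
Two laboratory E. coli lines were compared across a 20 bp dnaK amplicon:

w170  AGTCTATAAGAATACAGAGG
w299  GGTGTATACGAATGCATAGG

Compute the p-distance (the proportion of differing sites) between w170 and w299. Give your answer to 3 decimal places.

0.250

Mismatches occur at site 1 (A/G), site 4 (C/G), site 9 (A/C), site 14 (A/G), site 17 (G/T).
There are 5 differences over 20 sites, so p = 5/20 = 0.250.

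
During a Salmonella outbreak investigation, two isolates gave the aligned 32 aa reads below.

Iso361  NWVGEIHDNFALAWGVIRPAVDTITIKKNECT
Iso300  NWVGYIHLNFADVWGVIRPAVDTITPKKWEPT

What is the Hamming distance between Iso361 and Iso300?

Mismatches occur at site 5 (E→Y), site 8 (D→L), site 12 (L→D), site 13 (A→V), site 26 (I→P), site 29 (N→W), site 31 (C→P).
That gives 7 mismatches out of 32 aligned sites, so the Hamming distance is 7.

7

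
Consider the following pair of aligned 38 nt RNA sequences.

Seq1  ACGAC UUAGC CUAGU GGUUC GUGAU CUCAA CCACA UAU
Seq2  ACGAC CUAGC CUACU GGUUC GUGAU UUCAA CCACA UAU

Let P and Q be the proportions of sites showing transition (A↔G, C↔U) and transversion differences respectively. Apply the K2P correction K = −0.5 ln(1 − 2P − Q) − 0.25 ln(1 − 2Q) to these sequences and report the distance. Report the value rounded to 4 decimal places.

The sequences differ at positions 6 (U/C, transition), 14 (G/C, transversion), 26 (C/U, transition).
Of the 3 differences, 2 transitions and 1 transversion over 38 sites: P = 2/38 = 0.052632, Q = 1/38 = 0.026316.
d = −0.5·ln(0.868420) − 0.25·ln(0.947368) = −0.5·(-0.141080) − 0.25·(-0.054068) = 0.0841.

0.0841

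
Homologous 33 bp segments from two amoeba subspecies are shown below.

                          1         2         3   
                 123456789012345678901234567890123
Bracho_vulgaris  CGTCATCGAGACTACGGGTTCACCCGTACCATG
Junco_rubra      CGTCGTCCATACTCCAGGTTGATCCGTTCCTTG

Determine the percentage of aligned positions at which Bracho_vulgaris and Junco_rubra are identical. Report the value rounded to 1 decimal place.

The sequences differ at positions 5 (A/G), 8 (G/C), 10 (G/T), 14 (A/C), 16 (G/A), 21 (C/G), 23 (C/T), 28 (A/T), 31 (A/T).
24 of the 33 sites match, so the percent identity is 24/33 × 100 = 72.7%.

72.7%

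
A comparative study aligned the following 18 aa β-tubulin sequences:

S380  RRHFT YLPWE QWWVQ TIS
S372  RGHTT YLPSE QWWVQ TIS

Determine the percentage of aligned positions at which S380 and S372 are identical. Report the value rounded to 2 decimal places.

Mismatches occur at site 2 (R↔G), site 4 (F↔T), site 9 (W↔S).
15 of the 18 sites match, so the percent identity is 15/18 × 100 = 83.33%.

83.33%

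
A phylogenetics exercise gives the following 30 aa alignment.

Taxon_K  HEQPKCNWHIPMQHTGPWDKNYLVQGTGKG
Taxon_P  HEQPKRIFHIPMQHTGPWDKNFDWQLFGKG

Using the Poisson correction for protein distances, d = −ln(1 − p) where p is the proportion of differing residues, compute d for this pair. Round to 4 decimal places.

Differing sites — 6:C/R; 7:N/I; 8:W/F; 22:Y/F; 23:L/D; 24:V/W; 26:G/L; 27:T/F.
p = 8/30 = 0.266667.
d = −ln(1 − 0.266667) = −ln(0.733333) = 0.3102.

0.3102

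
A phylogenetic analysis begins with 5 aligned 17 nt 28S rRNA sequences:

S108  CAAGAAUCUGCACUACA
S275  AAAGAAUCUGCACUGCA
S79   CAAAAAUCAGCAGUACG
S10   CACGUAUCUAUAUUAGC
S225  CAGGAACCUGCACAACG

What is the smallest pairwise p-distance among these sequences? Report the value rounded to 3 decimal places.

0.118

Pairwise Hamming distances:
  S108 vs S275: 2
  S108 vs S79: 4
  S108 vs S10: 7
  S108 vs S225: 4
  S275 vs S79: 6
  S275 vs S10: 9
  S275 vs S225: 6
  S79 vs S10: 9
  S79 vs S225: 6
  S10 vs S225: 9
The smallest is 2 mismatches, between S108 and S275; p = 2/17 = 0.118.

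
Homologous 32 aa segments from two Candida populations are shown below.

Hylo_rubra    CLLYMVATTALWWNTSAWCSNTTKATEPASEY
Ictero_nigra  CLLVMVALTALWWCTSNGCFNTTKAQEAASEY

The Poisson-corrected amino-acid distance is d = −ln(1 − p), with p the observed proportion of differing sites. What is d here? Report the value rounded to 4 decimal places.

The sequences differ at positions 4 (Y/V), 8 (T/L), 14 (N/C), 17 (A/N), 18 (W/G), 20 (S/F), 26 (T/Q), 28 (P/A).
p = 8/32 = 0.250000.
d = −ln(1 − 0.250000) = −ln(0.750000) = 0.2877.

0.2877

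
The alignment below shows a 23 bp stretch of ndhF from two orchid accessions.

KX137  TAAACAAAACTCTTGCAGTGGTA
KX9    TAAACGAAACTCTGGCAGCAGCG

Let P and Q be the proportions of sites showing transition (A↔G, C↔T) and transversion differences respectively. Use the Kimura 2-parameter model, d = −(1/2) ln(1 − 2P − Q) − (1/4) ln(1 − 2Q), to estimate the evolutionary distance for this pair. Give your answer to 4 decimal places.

0.3480

Differing sites — 6:A/G (Ti); 14:T/G (Tv); 19:T/C (Ti); 20:G/A (Ti); 22:T/C (Ti); 23:A/G (Ti).
Of the 6 differences, 5 transitions and 1 transversion over 23 sites: P = 5/23 = 0.217391, Q = 1/23 = 0.043478.
d = −0.5·ln(0.521740) − 0.25·ln(0.913044) = −0.5·(-0.650586) − 0.25·(-0.090971) = 0.3480.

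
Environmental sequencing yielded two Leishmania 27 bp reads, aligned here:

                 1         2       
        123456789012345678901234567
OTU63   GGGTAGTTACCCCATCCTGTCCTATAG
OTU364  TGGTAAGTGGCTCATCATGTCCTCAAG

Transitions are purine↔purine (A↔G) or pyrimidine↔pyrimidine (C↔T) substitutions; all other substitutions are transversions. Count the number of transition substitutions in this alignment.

3

The sequences differ at positions 1 (G/T, transversion), 6 (G/A, transition), 7 (T/G, transversion), 9 (A/G, transition), 10 (C/G, transversion), 12 (C/T, transition), 17 (C/A, transversion), 24 (A/C, transversion), 25 (T/A, transversion).
Of the 9 differences, 3 transitions and 6 transversions, so the answer is 3.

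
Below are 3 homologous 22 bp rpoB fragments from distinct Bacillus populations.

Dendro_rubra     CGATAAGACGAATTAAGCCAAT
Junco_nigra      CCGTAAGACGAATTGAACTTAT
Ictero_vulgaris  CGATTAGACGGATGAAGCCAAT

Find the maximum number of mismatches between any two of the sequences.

9

Pairwise Hamming distances:
  Dendro_rubra vs Junco_nigra: 6
  Dendro_rubra vs Ictero_vulgaris: 3
  Junco_nigra vs Ictero_vulgaris: 9
The largest is 9, between Junco_nigra and Ictero_vulgaris.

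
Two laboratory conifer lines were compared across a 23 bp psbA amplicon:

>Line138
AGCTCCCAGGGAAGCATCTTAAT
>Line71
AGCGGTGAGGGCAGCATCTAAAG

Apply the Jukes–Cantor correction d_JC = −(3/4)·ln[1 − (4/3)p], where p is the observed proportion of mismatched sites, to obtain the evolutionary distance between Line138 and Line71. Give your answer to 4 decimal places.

The sequences differ at positions 4 (T/G), 5 (C/G), 6 (C/T), 7 (C/G), 12 (A/C), 20 (T/A), 23 (T/G).
p = 7/23 = 0.304348.
d = −0.75 · ln(1 − (4/3)·0.304348) = −0.75 · ln(0.594203) = −0.75 · (-0.520534) = 0.3904.

0.3904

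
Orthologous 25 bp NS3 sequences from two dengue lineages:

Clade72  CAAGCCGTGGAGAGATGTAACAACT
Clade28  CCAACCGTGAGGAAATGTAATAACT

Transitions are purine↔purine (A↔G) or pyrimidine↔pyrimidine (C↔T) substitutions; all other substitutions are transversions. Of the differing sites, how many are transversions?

The sequences differ at positions 2 (A/C, transversion), 4 (G/A, transition), 10 (G/A, transition), 11 (A/G, transition), 14 (G/A, transition), 21 (C/T, transition).
Of the 6 differences, 5 transitions and 1 transversion, so the answer is 1.

1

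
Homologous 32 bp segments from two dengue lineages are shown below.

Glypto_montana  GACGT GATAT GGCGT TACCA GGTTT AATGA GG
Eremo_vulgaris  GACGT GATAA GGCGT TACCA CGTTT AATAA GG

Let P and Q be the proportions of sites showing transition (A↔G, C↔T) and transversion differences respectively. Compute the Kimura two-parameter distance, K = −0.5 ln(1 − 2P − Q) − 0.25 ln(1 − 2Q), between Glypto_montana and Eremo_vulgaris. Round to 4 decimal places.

The sequences differ at positions 10 (T/A, transversion), 21 (G/C, transversion), 29 (G/A, transition).
Of the 3 differences, 1 transition and 2 transversions over 32 sites: P = 1/32 = 0.031250, Q = 2/32 = 0.062500.
d = −0.5·ln(0.875000) − 0.25·ln(0.875000) = −0.5·(-0.133531) − 0.25·(-0.133531) = 0.1001.

0.1001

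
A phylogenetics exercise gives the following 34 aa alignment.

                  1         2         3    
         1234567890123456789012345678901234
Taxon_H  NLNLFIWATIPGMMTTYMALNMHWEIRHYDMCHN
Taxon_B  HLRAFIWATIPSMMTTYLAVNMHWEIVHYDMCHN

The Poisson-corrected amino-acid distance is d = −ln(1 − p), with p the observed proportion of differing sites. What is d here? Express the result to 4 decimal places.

0.2305

The sequences differ at positions 1 (N/H), 3 (N/R), 4 (L/A), 12 (G/S), 18 (M/L), 20 (L/V), 27 (R/V).
p = 7/34 = 0.205882.
d = −ln(1 − 0.205882) = −ln(0.794118) = 0.2305.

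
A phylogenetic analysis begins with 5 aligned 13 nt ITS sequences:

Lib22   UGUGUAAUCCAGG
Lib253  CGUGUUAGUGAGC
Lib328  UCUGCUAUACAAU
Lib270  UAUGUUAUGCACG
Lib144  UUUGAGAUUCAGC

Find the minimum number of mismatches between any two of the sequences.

Pairwise Hamming distances:
  Lib22 vs Lib253: 6
  Lib22 vs Lib328: 6
  Lib22 vs Lib270: 4
  Lib22 vs Lib144: 5
  Lib253 vs Lib328: 8
  Lib253 vs Lib270: 7
  Lib253 vs Lib144: 6
  Lib328 vs Lib270: 5
  Lib328 vs Lib144: 6
  Lib270 vs Lib144: 6
The smallest is 4, between Lib22 and Lib270.

4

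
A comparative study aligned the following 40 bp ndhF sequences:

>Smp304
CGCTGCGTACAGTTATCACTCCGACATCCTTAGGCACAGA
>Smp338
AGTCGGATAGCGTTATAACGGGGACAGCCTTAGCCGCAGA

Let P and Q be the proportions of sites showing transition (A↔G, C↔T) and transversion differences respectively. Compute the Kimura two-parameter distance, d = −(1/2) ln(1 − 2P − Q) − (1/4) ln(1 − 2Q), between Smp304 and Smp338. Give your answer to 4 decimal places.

Mismatches occur at site 1 (C→A, transversion), site 3 (C→T, transition), site 4 (T→C, transition), site 6 (C→G, transversion), site 7 (G→A, transition), site 10 (C→G, transversion), site 11 (A→C, transversion), site 17 (C→A, transversion), site 20 (T→G, transversion), site 21 (C→G, transversion), site 22 (C→G, transversion), site 27 (T→G, transversion), site 34 (G→C, transversion), site 36 (A→G, transition).
Of the 14 differences, 4 transitions and 10 transversions over 40 sites: P = 4/40 = 0.100000, Q = 10/40 = 0.250000.
d = −0.5·ln(0.550000) − 0.25·ln(0.500000) = −0.5·(-0.597837) − 0.25·(-0.693147) = 0.4722.

0.4722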